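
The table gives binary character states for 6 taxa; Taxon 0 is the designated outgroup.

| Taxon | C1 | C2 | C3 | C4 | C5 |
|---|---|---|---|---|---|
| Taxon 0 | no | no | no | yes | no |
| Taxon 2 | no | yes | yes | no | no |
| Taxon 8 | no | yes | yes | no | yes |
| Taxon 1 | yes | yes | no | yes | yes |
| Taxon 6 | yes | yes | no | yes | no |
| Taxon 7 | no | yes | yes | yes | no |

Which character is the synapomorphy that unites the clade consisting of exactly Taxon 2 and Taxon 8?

C4

Character polarity is set by the outgroup: the derived state is whichever differs from the outgroup's state, so for C4 the derived state is 'no', and for the remaining characters it is 'yes'.
Only Taxon 1 and Taxon 6 show the derived state 'yes' for C1, supporting them as a clade.
C2 (derived state 'yes') is shared by all ingroup taxa — unites the whole ingroup.
Only Taxon 2, Taxon 7, and Taxon 8 show the derived state 'yes' for C3, supporting them as a clade.
Only Taxon 2 and Taxon 8 show the derived state 'no' for C4, supporting them as a clade.
C5 (state 'yes') occurs in Taxon 1 and Taxon 8 but conflicts with the nesting implied by the other characters — most parsimoniously interpreted as homoplasy.
Most parsimonious ingroup topology: (((Taxon 2,Taxon 8),Taxon 7),(Taxon 1,Taxon 6)).
The clade {Taxon 2, Taxon 8} is supported by C4: its derived state 'no' occurs in exactly those taxa and in no other taxon (including the outgroup).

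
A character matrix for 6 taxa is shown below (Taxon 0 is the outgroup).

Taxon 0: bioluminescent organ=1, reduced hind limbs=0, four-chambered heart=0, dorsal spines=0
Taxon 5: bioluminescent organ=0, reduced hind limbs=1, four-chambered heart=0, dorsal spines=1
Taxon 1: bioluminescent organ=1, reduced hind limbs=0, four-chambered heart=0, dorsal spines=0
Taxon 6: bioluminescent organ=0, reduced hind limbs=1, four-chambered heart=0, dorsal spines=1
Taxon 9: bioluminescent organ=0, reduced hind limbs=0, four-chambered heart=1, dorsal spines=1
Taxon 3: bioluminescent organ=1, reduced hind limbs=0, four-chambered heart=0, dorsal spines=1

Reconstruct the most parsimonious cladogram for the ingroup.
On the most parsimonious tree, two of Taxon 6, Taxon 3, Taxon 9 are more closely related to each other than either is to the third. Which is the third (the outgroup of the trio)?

Taxon 3

Character polarity is set by the outgroup: the derived state is whichever differs from the outgroup's state, so for bioluminescent organ the derived state is '0', and for the remaining characters it is '1'.
Only Taxon 5, Taxon 6, and Taxon 9 show the derived state '0' for bioluminescent organ, supporting them as a clade.
reduced hind limbs: derived state '1' in Taxon 5 and Taxon 6 only — synapomorphy for {Taxon 5, Taxon 6}.
four-chambered heart: derived state '1' in Taxon 9 only — an autapomorphy, so it tells us nothing about relationships among taxa.
Only Taxon 3, Taxon 5, Taxon 6, and Taxon 9 show the derived state '1' for dorsal spines, supporting them as a clade.
Most parsimonious ingroup topology: ((((Taxon 5,Taxon 6),Taxon 9),Taxon 3),Taxon 1).
Taxon 9 and Taxon 6 share a more recent common ancestor with each other than either does with Taxon 3, so Taxon 3 is the least closely related of the three.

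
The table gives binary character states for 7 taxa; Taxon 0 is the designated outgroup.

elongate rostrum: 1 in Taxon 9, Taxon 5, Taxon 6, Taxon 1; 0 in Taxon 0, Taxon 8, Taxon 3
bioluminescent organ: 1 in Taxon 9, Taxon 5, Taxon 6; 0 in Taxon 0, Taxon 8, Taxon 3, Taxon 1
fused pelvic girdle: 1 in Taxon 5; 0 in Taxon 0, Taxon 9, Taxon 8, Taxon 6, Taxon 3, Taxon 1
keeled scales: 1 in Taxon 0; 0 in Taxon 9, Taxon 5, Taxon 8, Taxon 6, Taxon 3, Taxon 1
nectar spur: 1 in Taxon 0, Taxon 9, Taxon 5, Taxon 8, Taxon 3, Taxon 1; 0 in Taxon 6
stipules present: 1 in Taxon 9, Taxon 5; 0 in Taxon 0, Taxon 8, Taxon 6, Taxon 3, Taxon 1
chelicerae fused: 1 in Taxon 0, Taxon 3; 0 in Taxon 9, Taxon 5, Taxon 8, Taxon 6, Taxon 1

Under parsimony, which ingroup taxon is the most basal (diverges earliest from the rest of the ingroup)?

Taxon 3

Character polarity is set by the outgroup: the derived state is whichever differs from the outgroup's state, so for keeled scales, nectar spur, chelicerae fused the derived state is '0', and for the remaining characters it is '1'.
elongate rostrum: derived state '1' in Taxon 1, Taxon 5, Taxon 6, and Taxon 9 only — synapomorphy for {Taxon 1, Taxon 5, Taxon 6, Taxon 9}.
bioluminescent organ (derived state '1') is shared by Taxon 5, Taxon 6, and Taxon 9 — a synapomorphy uniting that clade.
fused pelvic girdle (derived state '1') is unique to Taxon 5 (autapomorphy; uninformative for grouping).
keeled scales (derived state '0') is shared by all ingroup taxa — unites the whole ingroup.
nectar spur (derived state '0') is unique to Taxon 6 (autapomorphy; uninformative for grouping).
Only Taxon 5 and Taxon 9 show the derived state '1' for stipules present, supporting them as a clade.
chelicerae fused: derived state '0' in Taxon 1, Taxon 5, Taxon 6, Taxon 8, and Taxon 9 only — synapomorphy for {Taxon 1, Taxon 5, Taxon 6, Taxon 8, Taxon 9}.
Most parsimonious ingroup topology: (((((Taxon 9,Taxon 5),Taxon 6),Taxon 1),Taxon 8),Taxon 3).
Taxon 3 is sister to the clade containing all other ingroup taxa, so it is the earliest-diverging (most basal) ingroup lineage.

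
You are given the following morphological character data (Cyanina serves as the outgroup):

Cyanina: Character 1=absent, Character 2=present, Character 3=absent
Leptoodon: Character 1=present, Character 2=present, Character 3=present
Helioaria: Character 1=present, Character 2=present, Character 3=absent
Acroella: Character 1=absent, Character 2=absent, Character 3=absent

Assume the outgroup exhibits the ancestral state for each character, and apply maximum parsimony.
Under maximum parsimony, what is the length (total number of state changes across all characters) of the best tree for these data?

3

Character polarity is set by the outgroup: the derived state is whichever differs from the outgroup's state, so for Character 2 the derived state is 'absent', and for the remaining characters it is 'present'.
Character 1 (derived state 'present') is shared by Helioaria and Leptoodon — a synapomorphy uniting that clade.
Character 2 (derived state 'absent') is unique to Acroella (autapomorphy; uninformative for grouping).
Character 3: derived state 'present' in Leptoodon only — an autapomorphy, so it tells us nothing about relationships among taxa.
Most parsimonious ingroup topology: ((Leptoodon,Helioaria),Acroella).
Changes per character on this tree: Character 1: 1; Character 2: 1; Character 3: 1.
Total = 3.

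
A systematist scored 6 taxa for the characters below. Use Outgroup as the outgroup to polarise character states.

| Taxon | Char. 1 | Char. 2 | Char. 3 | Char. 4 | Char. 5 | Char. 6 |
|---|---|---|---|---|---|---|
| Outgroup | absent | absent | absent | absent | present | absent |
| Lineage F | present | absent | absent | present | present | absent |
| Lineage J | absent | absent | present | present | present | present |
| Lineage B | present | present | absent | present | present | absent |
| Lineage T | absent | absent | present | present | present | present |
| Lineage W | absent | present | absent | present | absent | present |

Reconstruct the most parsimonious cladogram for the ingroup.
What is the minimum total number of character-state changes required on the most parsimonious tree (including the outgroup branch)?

Character polarity is set by the outgroup: the derived state is whichever differs from the outgroup's state, so for Char. 5 the derived state is 'absent', and for the remaining characters it is 'present'.
Only Lineage B and Lineage F show the derived state 'present' for Char. 1, supporting them as a clade.
Char. 2 (state 'present') occurs in Lineage B and Lineage W but conflicts with the nesting implied by the other characters — most parsimoniously interpreted as homoplasy.
Char. 3 (derived state 'present') is shared by Lineage J and Lineage T — a synapomorphy uniting that clade.
All ingroup taxa share the derived state 'present' for Char. 4; it defines the ingroup but does not resolve relationships within it.
Char. 5: derived state 'absent' in Lineage W only — an autapomorphy, so it tells us nothing about relationships among taxa.
Char. 6 (derived state 'present') is shared by Lineage J, Lineage T, and Lineage W — a synapomorphy uniting that clade.
Most parsimonious ingroup topology: ((Lineage F,Lineage B),((Lineage J,Lineage T),Lineage W)).
Changes per character on this tree: Char. 1: 1; Char. 2: 2; Char. 3: 1; Char. 4: 1; Char. 5: 1; Char. 6: 1.
Total = 7.

7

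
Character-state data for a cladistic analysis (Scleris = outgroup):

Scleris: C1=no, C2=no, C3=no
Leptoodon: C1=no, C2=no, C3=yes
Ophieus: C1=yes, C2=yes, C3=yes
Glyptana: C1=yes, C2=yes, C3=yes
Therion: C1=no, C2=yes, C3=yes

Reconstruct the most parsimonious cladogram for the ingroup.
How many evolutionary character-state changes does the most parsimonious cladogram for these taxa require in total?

3

The outgroup has state 'no' for every character, so 'yes' is the derived state throughout.
C1: derived state 'yes' in Glyptana and Ophieus only — synapomorphy for {Glyptana, Ophieus}.
C2: derived state 'yes' in Glyptana, Ophieus, and Therion only — synapomorphy for {Glyptana, Ophieus, Therion}.
C3 (derived state 'yes') is shared by all ingroup taxa — unites the whole ingroup.
Most parsimonious ingroup topology: (Leptoodon,((Ophieus,Glyptana),Therion)).
Changes per character on this tree: C1: 1; C2: 1; C3: 1.
Total = 3.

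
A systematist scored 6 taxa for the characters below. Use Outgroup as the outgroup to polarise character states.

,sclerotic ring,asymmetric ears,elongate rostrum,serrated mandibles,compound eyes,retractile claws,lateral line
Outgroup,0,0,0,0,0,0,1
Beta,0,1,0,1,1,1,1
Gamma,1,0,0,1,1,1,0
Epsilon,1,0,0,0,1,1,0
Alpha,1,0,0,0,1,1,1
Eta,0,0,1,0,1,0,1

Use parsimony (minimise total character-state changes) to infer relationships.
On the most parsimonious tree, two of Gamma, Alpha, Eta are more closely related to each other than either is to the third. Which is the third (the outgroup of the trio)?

Character polarity is set by the outgroup: the derived state is whichever differs from the outgroup's state, so for lateral line the derived state is '0', and for the remaining characters it is '1'.
sclerotic ring (derived state '1') is shared by Alpha, Epsilon, and Gamma — a synapomorphy uniting that clade.
asymmetric ears (derived state '1') is unique to Beta (autapomorphy; uninformative for grouping).
elongate rostrum: derived state '1' in Eta only — an autapomorphy, so it tells us nothing about relationships among taxa.
serrated mandibles groups Beta and Gamma, which is incompatible with the clades supported by the remaining characters; treating it as convergent (homoplasy) costs fewer steps than any alternative tree.
All ingroup taxa share the derived state '1' for compound eyes; it defines the ingroup but does not resolve relationships within it.
Only Alpha, Beta, Epsilon, and Gamma show the derived state '1' for retractile claws, supporting them as a clade.
lateral line (derived state '0') is shared by Epsilon and Gamma — a synapomorphy uniting that clade.
Most parsimonious ingroup topology: ((Beta,((Gamma,Epsilon),Alpha)),Eta).
Gamma and Alpha share a more recent common ancestor with each other than either does with Eta, so Eta is the least closely related of the three.

Eta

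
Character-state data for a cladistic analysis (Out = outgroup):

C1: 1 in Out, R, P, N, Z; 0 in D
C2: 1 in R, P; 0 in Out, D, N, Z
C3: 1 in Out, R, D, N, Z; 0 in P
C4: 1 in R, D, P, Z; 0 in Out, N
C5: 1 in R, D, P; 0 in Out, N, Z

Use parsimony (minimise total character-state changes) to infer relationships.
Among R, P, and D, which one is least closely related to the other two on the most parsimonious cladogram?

D

Character polarity is set by the outgroup: the derived state is whichever differs from the outgroup's state, so for C1, C3 the derived state is '0', and for the remaining characters it is '1'.
C1: derived state '0' in D only — an autapomorphy, so it tells us nothing about relationships among taxa.
C2 (derived state '1') is shared by P and R — a synapomorphy uniting that clade.
C3 (derived state '0') is unique to P (autapomorphy; uninformative for grouping).
C4 (derived state '1') is shared by D, P, R, and Z — a synapomorphy uniting that clade.
Only D, P, and R show the derived state '1' for C5, supporting them as a clade.
Most parsimonious ingroup topology: ((((P,R),D),Z),N).
P and R share a more recent common ancestor with each other than either does with D, so D is the least closely related of the three.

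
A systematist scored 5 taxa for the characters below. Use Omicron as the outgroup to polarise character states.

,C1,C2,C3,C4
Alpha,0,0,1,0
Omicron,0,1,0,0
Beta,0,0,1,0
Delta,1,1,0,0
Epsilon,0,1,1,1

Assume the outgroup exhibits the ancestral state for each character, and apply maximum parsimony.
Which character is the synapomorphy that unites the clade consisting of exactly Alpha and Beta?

Character polarity is set by the outgroup: the derived state is whichever differs from the outgroup's state, so for C2 the derived state is '0', and for the remaining characters it is '1'.
C1: derived state '1' in Delta only — an autapomorphy, so it tells us nothing about relationships among taxa.
C2 (derived state '0') is shared by Alpha and Beta — a synapomorphy uniting that clade.
Only Alpha, Beta, and Epsilon show the derived state '1' for C3, supporting them as a clade.
C4: derived state '1' in Epsilon only — an autapomorphy, so it tells us nothing about relationships among taxa.
Most parsimonious ingroup topology: (((Alpha,Beta),Epsilon),Delta).
The clade {Alpha, Beta} is supported by C2: its derived state '0' occurs in exactly those taxa and in no other taxon (including the outgroup).

C2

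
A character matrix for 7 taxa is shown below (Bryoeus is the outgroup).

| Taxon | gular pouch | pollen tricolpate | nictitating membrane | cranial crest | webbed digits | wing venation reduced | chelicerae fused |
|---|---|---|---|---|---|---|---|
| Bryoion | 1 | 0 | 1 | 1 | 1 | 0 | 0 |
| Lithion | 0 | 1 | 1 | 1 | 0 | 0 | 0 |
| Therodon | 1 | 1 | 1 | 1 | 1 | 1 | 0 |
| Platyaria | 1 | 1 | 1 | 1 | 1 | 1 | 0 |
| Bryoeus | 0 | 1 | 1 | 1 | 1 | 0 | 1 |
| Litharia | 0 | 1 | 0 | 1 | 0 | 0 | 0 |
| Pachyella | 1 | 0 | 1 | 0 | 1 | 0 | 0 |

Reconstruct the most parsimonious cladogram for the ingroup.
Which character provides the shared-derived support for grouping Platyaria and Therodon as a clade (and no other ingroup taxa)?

wing venation reduced

Character polarity is set by the outgroup: the derived state is whichever differs from the outgroup's state, so for pollen tricolpate, nictitating membrane, cranial crest, webbed digits, chelicerae fused the derived state is '0', and for the remaining characters it is '1'.
gular pouch (derived state '1') is shared by Bryoion, Pachyella, Platyaria, and Therodon — a synapomorphy uniting that clade.
pollen tricolpate: derived state '0' in Bryoion and Pachyella only — synapomorphy for {Bryoion, Pachyella}.
nictitating membrane: derived state '0' in Litharia only — an autapomorphy, so it tells us nothing about relationships among taxa.
cranial crest (derived state '0') is unique to Pachyella (autapomorphy; uninformative for grouping).
webbed digits (derived state '0') is shared by Litharia and Lithion — a synapomorphy uniting that clade.
Only Platyaria and Therodon show the derived state '1' for wing venation reduced, supporting them as a clade.
chelicerae fused (derived state '0') is shared by all ingroup taxa — unites the whole ingroup.
Most parsimonious ingroup topology: ((Litharia,Lithion),((Therodon,Platyaria),(Bryoion,Pachyella))).
The clade {Platyaria, Therodon} is supported by wing venation reduced: its derived state '1' occurs in exactly those taxa and in no other taxon (including the outgroup).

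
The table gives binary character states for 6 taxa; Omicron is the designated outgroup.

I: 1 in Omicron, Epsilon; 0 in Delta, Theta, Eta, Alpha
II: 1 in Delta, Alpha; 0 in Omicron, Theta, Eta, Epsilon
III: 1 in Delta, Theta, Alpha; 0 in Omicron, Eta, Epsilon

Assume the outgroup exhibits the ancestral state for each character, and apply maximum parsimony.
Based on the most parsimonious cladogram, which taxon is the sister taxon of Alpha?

Character polarity is set by the outgroup: the derived state is whichever differs from the outgroup's state, so for I the derived state is '0', and for the remaining characters it is '1'.
I: derived state '0' in Alpha, Delta, Eta, and Theta only — synapomorphy for {Alpha, Delta, Eta, Theta}.
II (derived state '1') is shared by Alpha and Delta — a synapomorphy uniting that clade.
III (derived state '1') is shared by Alpha, Delta, and Theta — a synapomorphy uniting that clade.
Most parsimonious ingroup topology: ((((Delta,Alpha),Theta),Eta),Epsilon).
Alpha and Delta form a cherry on this tree, so they are sister taxa.

Delta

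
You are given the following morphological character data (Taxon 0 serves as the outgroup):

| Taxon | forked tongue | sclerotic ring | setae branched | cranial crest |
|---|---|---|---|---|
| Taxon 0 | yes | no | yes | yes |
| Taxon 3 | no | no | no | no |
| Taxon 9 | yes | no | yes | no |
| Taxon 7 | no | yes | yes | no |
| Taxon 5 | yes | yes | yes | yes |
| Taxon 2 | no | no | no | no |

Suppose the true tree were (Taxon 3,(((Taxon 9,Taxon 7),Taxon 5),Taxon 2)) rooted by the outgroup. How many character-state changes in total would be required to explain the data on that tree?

Map each character onto (Taxon 3,(((Taxon 9,Taxon 7),Taxon 5),Taxon 2)) (rooted by Taxon 0) and count the minimum state changes it requires (Fitch parsimony):
forked tongue: 3; sclerotic ring: 2; setae branched: 2; cranial crest: 2.
Total tree length = 9.

9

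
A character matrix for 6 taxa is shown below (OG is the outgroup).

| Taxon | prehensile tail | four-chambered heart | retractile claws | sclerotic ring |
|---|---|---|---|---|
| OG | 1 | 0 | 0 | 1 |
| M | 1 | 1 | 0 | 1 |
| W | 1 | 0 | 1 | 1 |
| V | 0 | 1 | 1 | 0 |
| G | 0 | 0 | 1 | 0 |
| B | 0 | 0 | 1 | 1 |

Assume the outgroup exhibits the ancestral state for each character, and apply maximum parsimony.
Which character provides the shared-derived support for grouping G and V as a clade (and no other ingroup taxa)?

sclerotic ring

Character polarity is set by the outgroup: the derived state is whichever differs from the outgroup's state, so for prehensile tail, sclerotic ring the derived state is '0', and for the remaining characters it is '1'.
prehensile tail: derived state '0' in B, G, and V only — synapomorphy for {B, G, V}.
four-chambered heart (state '1') occurs in M and V but conflicts with the nesting implied by the other characters — most parsimoniously interpreted as homoplasy.
Only B, G, V, and W show the derived state '1' for retractile claws, supporting them as a clade.
sclerotic ring (derived state '0') is shared by G and V — a synapomorphy uniting that clade.
Most parsimonious ingroup topology: (M,(W,((V,G),B))).
The clade {G, V} is supported by sclerotic ring: its derived state '0' occurs in exactly those taxa and in no other taxon (including the outgroup).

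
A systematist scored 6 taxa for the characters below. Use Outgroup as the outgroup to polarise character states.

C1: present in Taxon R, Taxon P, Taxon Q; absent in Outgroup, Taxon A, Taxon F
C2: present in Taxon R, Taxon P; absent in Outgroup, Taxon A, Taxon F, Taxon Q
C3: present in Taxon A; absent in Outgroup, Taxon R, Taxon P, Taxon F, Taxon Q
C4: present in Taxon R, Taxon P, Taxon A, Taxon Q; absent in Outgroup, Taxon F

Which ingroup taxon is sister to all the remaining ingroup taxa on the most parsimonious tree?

Taxon F

The outgroup has state 'absent' for every character, so 'present' is the derived state throughout.
Only Taxon P, Taxon Q, and Taxon R show the derived state 'present' for C1, supporting them as a clade.
Only Taxon P and Taxon R show the derived state 'present' for C2, supporting them as a clade.
C3 (derived state 'present') is unique to Taxon A (autapomorphy; uninformative for grouping).
Only Taxon A, Taxon P, Taxon Q, and Taxon R show the derived state 'present' for C4, supporting them as a clade.
Most parsimonious ingroup topology: ((((Taxon R,Taxon P),Taxon Q),Taxon A),Taxon F).
Taxon F is sister to the clade containing all other ingroup taxa, so it is the earliest-diverging (most basal) ingroup lineage.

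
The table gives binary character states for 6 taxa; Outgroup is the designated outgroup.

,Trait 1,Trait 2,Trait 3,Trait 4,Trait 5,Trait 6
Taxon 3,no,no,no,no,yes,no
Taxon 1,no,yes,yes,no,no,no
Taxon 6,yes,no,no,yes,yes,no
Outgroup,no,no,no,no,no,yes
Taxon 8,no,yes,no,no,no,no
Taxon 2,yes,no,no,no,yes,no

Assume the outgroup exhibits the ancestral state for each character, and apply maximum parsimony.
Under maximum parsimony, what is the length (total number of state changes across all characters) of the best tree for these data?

6

Character polarity is set by the outgroup: the derived state is whichever differs from the outgroup's state, so for Trait 6 the derived state is 'no', and for the remaining characters it is 'yes'.
Only Taxon 2 and Taxon 6 show the derived state 'yes' for Trait 1, supporting them as a clade.
Only Taxon 1 and Taxon 8 show the derived state 'yes' for Trait 2, supporting them as a clade.
Trait 3: derived state 'yes' in Taxon 1 only — an autapomorphy, so it tells us nothing about relationships among taxa.
Trait 4: derived state 'yes' in Taxon 6 only — an autapomorphy, so it tells us nothing about relationships among taxa.
Trait 5: derived state 'yes' in Taxon 2, Taxon 3, and Taxon 6 only — synapomorphy for {Taxon 2, Taxon 3, Taxon 6}.
All ingroup taxa share the derived state 'no' for Trait 6; it defines the ingroup but does not resolve relationships within it.
Most parsimonious ingroup topology: ((Taxon 8,Taxon 1),((Taxon 6,Taxon 2),Taxon 3)).
Changes per character on this tree: Trait 1: 1; Trait 2: 1; Trait 3: 1; Trait 4: 1; Trait 5: 1; Trait 6: 1.
Total = 6.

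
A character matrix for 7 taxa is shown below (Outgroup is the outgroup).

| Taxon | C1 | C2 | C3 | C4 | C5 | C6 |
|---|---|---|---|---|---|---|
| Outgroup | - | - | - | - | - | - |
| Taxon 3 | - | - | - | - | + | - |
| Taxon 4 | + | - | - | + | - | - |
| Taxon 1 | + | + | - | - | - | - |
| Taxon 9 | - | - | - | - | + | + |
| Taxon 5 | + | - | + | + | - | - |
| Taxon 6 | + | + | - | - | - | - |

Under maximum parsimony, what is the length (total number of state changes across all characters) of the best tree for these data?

The outgroup has state '-' for every character, so '+' is the derived state throughout.
C1: derived state '+' in Taxon 1, Taxon 4, Taxon 5, and Taxon 6 only — synapomorphy for {Taxon 1, Taxon 4, Taxon 5, Taxon 6}.
C2 (derived state '+') is shared by Taxon 1 and Taxon 6 — a synapomorphy uniting that clade.
C3: derived state '+' in Taxon 5 only — an autapomorphy, so it tells us nothing about relationships among taxa.
Only Taxon 4 and Taxon 5 show the derived state '+' for C4, supporting them as a clade.
C5: derived state '+' in Taxon 3 and Taxon 9 only — synapomorphy for {Taxon 3, Taxon 9}.
C6 (derived state '+') is unique to Taxon 9 (autapomorphy; uninformative for grouping).
Most parsimonious ingroup topology: ((Taxon 3,Taxon 9),((Taxon 4,Taxon 5),(Taxon 1,Taxon 6))).
Changes per character on this tree: C1: 1; C2: 1; C3: 1; C4: 1; C5: 1; C6: 1.
Total = 6.

6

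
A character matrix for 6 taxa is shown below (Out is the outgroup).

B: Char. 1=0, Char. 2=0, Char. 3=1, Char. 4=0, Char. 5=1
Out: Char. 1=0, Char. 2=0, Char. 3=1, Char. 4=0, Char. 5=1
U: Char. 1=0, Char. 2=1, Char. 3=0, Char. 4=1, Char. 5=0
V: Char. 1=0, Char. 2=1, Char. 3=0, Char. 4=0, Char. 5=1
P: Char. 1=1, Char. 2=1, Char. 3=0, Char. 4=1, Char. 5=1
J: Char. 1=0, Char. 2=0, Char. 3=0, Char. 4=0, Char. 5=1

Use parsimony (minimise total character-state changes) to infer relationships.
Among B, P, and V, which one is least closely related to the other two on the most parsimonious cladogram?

Character polarity is set by the outgroup: the derived state is whichever differs from the outgroup's state, so for Char. 3, Char. 5 the derived state is '0', and for the remaining characters it is '1'.
Char. 1: derived state '1' in P only — an autapomorphy, so it tells us nothing about relationships among taxa.
Only P, U, and V show the derived state '1' for Char. 2, supporting them as a clade.
Only J, P, U, and V show the derived state '0' for Char. 3, supporting them as a clade.
Char. 4 (derived state '1') is shared by P and U — a synapomorphy uniting that clade.
Char. 5 (derived state '0') is unique to U (autapomorphy; uninformative for grouping).
Most parsimonious ingroup topology: (((V,(U,P)),J),B).
V and P share a more recent common ancestor with each other than either does with B, so B is the least closely related of the three.

B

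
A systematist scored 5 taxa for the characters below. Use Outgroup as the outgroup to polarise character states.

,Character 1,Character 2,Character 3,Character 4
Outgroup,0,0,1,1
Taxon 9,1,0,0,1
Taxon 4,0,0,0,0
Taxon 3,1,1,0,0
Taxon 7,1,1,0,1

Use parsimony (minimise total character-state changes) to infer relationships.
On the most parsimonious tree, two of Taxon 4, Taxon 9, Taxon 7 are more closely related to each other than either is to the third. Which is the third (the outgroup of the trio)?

Taxon 4

Character polarity is set by the outgroup: the derived state is whichever differs from the outgroup's state, so for Character 3, Character 4 the derived state is '0', and for the remaining characters it is '1'.
Character 1: derived state '1' in Taxon 3, Taxon 7, and Taxon 9 only — synapomorphy for {Taxon 3, Taxon 7, Taxon 9}.
Character 2 (derived state '1') is shared by Taxon 3 and Taxon 7 — a synapomorphy uniting that clade.
All ingroup taxa share the derived state '0' for Character 3; it defines the ingroup but does not resolve relationships within it.
Character 4 (state '0') occurs in Taxon 3 and Taxon 4 but conflicts with the nesting implied by the other characters — most parsimoniously interpreted as homoplasy.
Most parsimonious ingroup topology: ((Taxon 9,(Taxon 3,Taxon 7)),Taxon 4).
Taxon 7 and Taxon 9 share a more recent common ancestor with each other than either does with Taxon 4, so Taxon 4 is the least closely related of the three.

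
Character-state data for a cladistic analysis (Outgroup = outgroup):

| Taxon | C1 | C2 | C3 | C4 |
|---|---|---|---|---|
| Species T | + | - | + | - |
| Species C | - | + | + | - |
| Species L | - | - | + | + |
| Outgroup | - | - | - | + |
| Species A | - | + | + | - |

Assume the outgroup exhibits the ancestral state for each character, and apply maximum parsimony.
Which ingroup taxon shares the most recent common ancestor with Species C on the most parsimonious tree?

Character polarity is set by the outgroup: the derived state is whichever differs from the outgroup's state, so for C4 the derived state is '-', and for the remaining characters it is '+'.
C1: derived state '+' in Species T only — an autapomorphy, so it tells us nothing about relationships among taxa.
Only Species A and Species C show the derived state '+' for C2, supporting them as a clade.
All ingroup taxa share the derived state '+' for C3; it defines the ingroup but does not resolve relationships within it.
C4: derived state '-' in Species A, Species C, and Species T only — synapomorphy for {Species A, Species C, Species T}.
Most parsimonious ingroup topology: ((Species T,(Species A,Species C)),Species L).
Species C and Species A form a cherry on this tree, so they are sister taxa.

Species A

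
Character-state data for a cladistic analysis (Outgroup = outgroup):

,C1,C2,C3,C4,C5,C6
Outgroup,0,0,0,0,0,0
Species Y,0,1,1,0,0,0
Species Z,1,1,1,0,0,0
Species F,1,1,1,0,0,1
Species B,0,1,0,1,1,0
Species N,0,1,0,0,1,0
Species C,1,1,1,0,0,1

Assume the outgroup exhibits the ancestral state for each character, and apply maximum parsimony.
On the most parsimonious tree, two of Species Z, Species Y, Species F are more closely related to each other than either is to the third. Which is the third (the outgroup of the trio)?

Species Y

The outgroup has state '0' for every character, so '1' is the derived state throughout.
Only Species C, Species F, and Species Z show the derived state '1' for C1, supporting them as a clade.
All ingroup taxa share the derived state '1' for C2; it defines the ingroup but does not resolve relationships within it.
Only Species C, Species F, Species Y, and Species Z show the derived state '1' for C3, supporting them as a clade.
C4: derived state '1' in Species B only — an autapomorphy, so it tells us nothing about relationships among taxa.
C5: derived state '1' in Species B and Species N only — synapomorphy for {Species B, Species N}.
C6 (derived state '1') is shared by Species C and Species F — a synapomorphy uniting that clade.
Most parsimonious ingroup topology: ((Species Y,(Species Z,(Species F,Species C))),(Species B,Species N)).
Species F and Species Z share a more recent common ancestor with each other than either does with Species Y, so Species Y is the least closely related of the three.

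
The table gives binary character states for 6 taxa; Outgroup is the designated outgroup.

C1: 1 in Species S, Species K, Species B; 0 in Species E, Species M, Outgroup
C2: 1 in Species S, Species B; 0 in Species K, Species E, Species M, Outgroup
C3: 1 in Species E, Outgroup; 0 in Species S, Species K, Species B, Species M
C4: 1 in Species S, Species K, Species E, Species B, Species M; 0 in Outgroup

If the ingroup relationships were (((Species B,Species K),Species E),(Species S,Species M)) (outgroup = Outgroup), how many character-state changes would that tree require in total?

Map each character onto (((Species B,Species K),Species E),(Species S,Species M)) (rooted by Outgroup) and count the minimum state changes it requires (Fitch parsimony):
C1: 2; C2: 2; C3: 2; C4: 1.
Total tree length = 7.

7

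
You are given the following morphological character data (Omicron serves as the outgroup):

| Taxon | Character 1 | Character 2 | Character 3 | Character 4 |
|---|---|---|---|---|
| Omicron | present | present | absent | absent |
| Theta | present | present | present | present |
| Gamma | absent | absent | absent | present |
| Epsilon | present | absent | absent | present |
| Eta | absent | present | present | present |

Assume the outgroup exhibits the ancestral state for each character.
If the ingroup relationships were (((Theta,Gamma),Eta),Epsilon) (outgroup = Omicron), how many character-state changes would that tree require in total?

7

Map each character onto (((Theta,Gamma),Eta),Epsilon) (rooted by Omicron) and count the minimum state changes it requires (Fitch parsimony):
Character 1: 2; Character 2: 2; Character 3: 2; Character 4: 1.
Total tree length = 7.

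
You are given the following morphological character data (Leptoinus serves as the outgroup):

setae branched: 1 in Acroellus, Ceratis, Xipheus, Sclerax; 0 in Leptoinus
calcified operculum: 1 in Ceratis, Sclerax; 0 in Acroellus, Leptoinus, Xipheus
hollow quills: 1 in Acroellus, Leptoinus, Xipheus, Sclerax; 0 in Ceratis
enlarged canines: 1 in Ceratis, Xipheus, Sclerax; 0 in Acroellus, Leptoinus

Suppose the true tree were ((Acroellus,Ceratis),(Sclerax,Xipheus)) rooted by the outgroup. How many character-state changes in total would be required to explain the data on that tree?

Map each character onto ((Acroellus,Ceratis),(Sclerax,Xipheus)) (rooted by Leptoinus) and count the minimum state changes it requires (Fitch parsimony):
setae branched: 1; calcified operculum: 2; hollow quills: 1; enlarged canines: 2.
Total tree length = 6.

6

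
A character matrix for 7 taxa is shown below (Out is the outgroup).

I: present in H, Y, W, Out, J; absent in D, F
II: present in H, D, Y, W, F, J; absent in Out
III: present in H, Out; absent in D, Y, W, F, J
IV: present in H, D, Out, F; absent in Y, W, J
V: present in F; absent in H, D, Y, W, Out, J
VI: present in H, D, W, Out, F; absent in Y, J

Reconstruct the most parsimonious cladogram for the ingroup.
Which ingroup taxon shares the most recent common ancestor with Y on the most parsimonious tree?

J

Character polarity is set by the outgroup: the derived state is whichever differs from the outgroup's state, so for I, III, IV, VI the derived state is 'absent', and for the remaining characters it is 'present'.
I: derived state 'absent' in D and F only — synapomorphy for {D, F}.
All ingroup taxa share the derived state 'present' for II; it defines the ingroup but does not resolve relationships within it.
Only D, F, J, W, and Y show the derived state 'absent' for III, supporting them as a clade.
Only J, W, and Y show the derived state 'absent' for IV, supporting them as a clade.
V (derived state 'present') is unique to F (autapomorphy; uninformative for grouping).
Only J and Y show the derived state 'absent' for VI, supporting them as a clade.
Most parsimonious ingroup topology: (((D,F),((Y,J),W)),H).
Y and J form a cherry on this tree, so they are sister taxa.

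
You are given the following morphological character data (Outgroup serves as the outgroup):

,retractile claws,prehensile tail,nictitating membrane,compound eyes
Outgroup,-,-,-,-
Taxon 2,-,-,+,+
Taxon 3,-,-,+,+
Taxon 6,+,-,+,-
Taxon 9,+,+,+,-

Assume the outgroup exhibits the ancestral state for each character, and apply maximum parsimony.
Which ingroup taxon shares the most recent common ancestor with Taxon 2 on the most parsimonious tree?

The outgroup has state '-' for every character, so '+' is the derived state throughout.
retractile claws: derived state '+' in Taxon 6 and Taxon 9 only — synapomorphy for {Taxon 6, Taxon 9}.
prehensile tail: derived state '+' in Taxon 9 only — an autapomorphy, so it tells us nothing about relationships among taxa.
All ingroup taxa share the derived state '+' for nictitating membrane; it defines the ingroup but does not resolve relationships within it.
compound eyes: derived state '+' in Taxon 2 and Taxon 3 only — synapomorphy for {Taxon 2, Taxon 3}.
Most parsimonious ingroup topology: ((Taxon 2,Taxon 3),(Taxon 6,Taxon 9)).
Taxon 2 and Taxon 3 form a cherry on this tree, so they are sister taxa.

Taxon 3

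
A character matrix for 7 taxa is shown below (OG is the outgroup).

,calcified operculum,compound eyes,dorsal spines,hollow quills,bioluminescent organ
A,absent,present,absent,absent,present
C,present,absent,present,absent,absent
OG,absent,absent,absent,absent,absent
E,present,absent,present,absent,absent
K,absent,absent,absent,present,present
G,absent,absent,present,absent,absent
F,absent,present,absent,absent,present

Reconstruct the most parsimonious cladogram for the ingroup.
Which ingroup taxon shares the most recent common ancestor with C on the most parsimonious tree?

The outgroup has state 'absent' for every character, so 'present' is the derived state throughout.
calcified operculum: derived state 'present' in C and E only — synapomorphy for {C, E}.
compound eyes (derived state 'present') is shared by A and F — a synapomorphy uniting that clade.
Only C, E, and G show the derived state 'present' for dorsal spines, supporting them as a clade.
hollow quills (derived state 'present') is unique to K (autapomorphy; uninformative for grouping).
Only A, F, and K show the derived state 'present' for bioluminescent organ, supporting them as a clade.
Most parsimonious ingroup topology: (((A,F),K),((C,E),G)).
C and E form a cherry on this tree, so they are sister taxa.

E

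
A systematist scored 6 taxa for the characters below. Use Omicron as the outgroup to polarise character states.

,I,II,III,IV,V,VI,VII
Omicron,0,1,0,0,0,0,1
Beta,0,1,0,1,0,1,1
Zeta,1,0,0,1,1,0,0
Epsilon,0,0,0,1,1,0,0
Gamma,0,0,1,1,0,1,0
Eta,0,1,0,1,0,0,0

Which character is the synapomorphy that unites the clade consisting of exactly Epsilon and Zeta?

Character polarity is set by the outgroup: the derived state is whichever differs from the outgroup's state, so for II, VII the derived state is '0', and for the remaining characters it is '1'.
I: derived state '1' in Zeta only — an autapomorphy, so it tells us nothing about relationships among taxa.
Only Epsilon, Gamma, and Zeta show the derived state '0' for II, supporting them as a clade.
III: derived state '1' in Gamma only — an autapomorphy, so it tells us nothing about relationships among taxa.
All ingroup taxa share the derived state '1' for IV; it defines the ingroup but does not resolve relationships within it.
V (derived state '1') is shared by Epsilon and Zeta — a synapomorphy uniting that clade.
VI groups Beta and Gamma, which is incompatible with the clades supported by the remaining characters; treating it as convergent (homoplasy) costs fewer steps than any alternative tree.
Only Epsilon, Eta, Gamma, and Zeta show the derived state '0' for VII, supporting them as a clade.
Most parsimonious ingroup topology: (Beta,(((Zeta,Epsilon),Gamma),Eta)).
The clade {Epsilon, Zeta} is supported by V: its derived state '1' occurs in exactly those taxa and in no other taxon (including the outgroup).

V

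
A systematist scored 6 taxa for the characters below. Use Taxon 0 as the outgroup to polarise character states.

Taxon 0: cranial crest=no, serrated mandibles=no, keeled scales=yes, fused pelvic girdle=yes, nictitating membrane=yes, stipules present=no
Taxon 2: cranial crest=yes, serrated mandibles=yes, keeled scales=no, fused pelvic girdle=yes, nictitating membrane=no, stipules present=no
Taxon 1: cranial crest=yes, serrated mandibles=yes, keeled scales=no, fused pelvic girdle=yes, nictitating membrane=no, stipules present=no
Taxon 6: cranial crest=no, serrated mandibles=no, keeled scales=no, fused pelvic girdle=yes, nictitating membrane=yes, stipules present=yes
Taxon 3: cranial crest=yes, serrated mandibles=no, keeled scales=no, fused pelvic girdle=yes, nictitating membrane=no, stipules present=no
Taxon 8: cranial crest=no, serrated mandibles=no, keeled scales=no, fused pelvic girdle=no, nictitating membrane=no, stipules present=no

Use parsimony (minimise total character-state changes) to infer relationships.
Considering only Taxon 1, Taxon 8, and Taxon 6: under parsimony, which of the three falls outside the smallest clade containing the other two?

Taxon 6

Character polarity is set by the outgroup: the derived state is whichever differs from the outgroup's state, so for keeled scales, fused pelvic girdle, nictitating membrane the derived state is 'no', and for the remaining characters it is 'yes'.
cranial crest: derived state 'yes' in Taxon 1, Taxon 2, and Taxon 3 only — synapomorphy for {Taxon 1, Taxon 2, Taxon 3}.
serrated mandibles (derived state 'yes') is shared by Taxon 1 and Taxon 2 — a synapomorphy uniting that clade.
keeled scales (derived state 'no') is shared by all ingroup taxa — unites the whole ingroup.
fused pelvic girdle (derived state 'no') is unique to Taxon 8 (autapomorphy; uninformative for grouping).
nictitating membrane (derived state 'no') is shared by Taxon 1, Taxon 2, Taxon 3, and Taxon 8 — a synapomorphy uniting that clade.
stipules present: derived state 'yes' in Taxon 6 only — an autapomorphy, so it tells us nothing about relationships among taxa.
Most parsimonious ingroup topology: ((((Taxon 2,Taxon 1),Taxon 3),Taxon 8),Taxon 6).
Taxon 8 and Taxon 1 share a more recent common ancestor with each other than either does with Taxon 6, so Taxon 6 is the least closely related of the three.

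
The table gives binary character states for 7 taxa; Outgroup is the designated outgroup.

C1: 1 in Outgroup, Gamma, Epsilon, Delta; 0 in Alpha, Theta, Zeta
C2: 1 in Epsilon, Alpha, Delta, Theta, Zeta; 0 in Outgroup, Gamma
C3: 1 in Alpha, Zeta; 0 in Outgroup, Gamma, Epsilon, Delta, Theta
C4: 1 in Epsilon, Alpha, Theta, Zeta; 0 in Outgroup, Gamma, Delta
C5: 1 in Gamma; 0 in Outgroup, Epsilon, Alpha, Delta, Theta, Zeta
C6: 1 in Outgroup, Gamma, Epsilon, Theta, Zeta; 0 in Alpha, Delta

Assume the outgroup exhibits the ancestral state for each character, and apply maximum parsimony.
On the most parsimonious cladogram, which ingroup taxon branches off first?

Gamma

Character polarity is set by the outgroup: the derived state is whichever differs from the outgroup's state, so for C1, C6 the derived state is '0', and for the remaining characters it is '1'.
C1: derived state '0' in Alpha, Theta, and Zeta only — synapomorphy for {Alpha, Theta, Zeta}.
C2 (derived state '1') is shared by Alpha, Delta, Epsilon, Theta, and Zeta — a synapomorphy uniting that clade.
Only Alpha and Zeta show the derived state '1' for C3, supporting them as a clade.
C4: derived state '1' in Alpha, Epsilon, Theta, and Zeta only — synapomorphy for {Alpha, Epsilon, Theta, Zeta}.
C5 (derived state '1') is unique to Gamma (autapomorphy; uninformative for grouping).
C6 (state '0') occurs in Alpha and Delta but conflicts with the nesting implied by the other characters — most parsimoniously interpreted as homoplasy.
Most parsimonious ingroup topology: (Gamma,((Epsilon,((Alpha,Zeta),Theta)),Delta)).
Gamma is sister to the clade containing all other ingroup taxa, so it is the earliest-diverging (most basal) ingroup lineage.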